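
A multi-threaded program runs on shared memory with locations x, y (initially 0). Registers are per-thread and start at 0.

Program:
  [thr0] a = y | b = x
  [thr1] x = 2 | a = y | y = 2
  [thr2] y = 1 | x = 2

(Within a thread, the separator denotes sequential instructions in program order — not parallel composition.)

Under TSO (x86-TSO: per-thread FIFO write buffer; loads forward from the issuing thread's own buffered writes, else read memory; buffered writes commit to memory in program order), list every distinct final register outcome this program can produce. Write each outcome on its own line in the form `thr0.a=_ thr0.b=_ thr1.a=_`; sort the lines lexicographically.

outcome vector order: (thr0.a,thr0.b,thr1.a)
|TSO outcomes| = 10

thr0.a=0 thr0.b=0 thr1.a=0
thr0.a=0 thr0.b=0 thr1.a=1
thr0.a=0 thr0.b=2 thr1.a=0
thr0.a=0 thr0.b=2 thr1.a=1
thr0.a=1 thr0.b=0 thr1.a=0
thr0.a=1 thr0.b=0 thr1.a=1
thr0.a=1 thr0.b=2 thr1.a=0
thr0.a=1 thr0.b=2 thr1.a=1
thr0.a=2 thr0.b=2 thr1.a=0
thr0.a=2 thr0.b=2 thr1.a=1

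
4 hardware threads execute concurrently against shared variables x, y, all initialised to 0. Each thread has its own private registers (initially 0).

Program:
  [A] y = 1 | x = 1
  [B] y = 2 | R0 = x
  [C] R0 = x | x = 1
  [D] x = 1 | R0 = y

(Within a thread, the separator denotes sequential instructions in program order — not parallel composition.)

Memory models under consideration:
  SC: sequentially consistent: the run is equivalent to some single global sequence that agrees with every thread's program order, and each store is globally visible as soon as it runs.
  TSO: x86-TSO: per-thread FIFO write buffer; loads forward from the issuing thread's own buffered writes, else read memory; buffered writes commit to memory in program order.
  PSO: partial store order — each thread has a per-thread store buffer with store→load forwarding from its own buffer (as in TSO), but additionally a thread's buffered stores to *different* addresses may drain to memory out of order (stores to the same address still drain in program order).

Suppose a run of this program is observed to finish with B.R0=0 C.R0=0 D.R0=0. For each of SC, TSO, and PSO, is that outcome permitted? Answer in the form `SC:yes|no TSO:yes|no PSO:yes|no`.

outcome vector order: (B.R0,C.R0,D.R0)
under SC → (0,0,1), (0,0,2), (0,1,1), (0,1,2), (1,0,0), (1,0,1), (1,0,2), (1,1,0), (1,1,1), (1,1,2)
under TSO → (0,0,0), (0,0,1), (0,0,2), (0,1,0), (0,1,1), (0,1,2), (1,0,0), (1,0,1), (1,0,2), (1,1,0), (1,1,1), (1,1,2)
under PSO → (0,0,0), (0,0,1), (0,0,2), (0,1,0), (0,1,1), (0,1,2), (1,0,0), (1,0,1), (1,0,2), (1,1,0), (1,1,1), (1,1,2)
target (0,0,0) ∈ {TSO,PSO}

SC:no TSO:yes PSO:yes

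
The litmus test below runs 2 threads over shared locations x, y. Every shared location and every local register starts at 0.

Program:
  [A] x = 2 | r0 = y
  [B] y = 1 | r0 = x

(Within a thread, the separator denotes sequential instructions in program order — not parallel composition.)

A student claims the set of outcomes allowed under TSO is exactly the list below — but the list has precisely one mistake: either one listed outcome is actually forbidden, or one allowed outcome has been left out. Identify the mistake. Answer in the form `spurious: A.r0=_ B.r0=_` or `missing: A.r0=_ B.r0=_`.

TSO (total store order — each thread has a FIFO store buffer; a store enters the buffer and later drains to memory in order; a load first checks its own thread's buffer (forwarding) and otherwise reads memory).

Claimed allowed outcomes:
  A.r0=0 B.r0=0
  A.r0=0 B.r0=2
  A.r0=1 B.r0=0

missing: A.r0=1 B.r0=2

outcome vector order: (A.r0,B.r0)
under TSO → 00 02 10 12
TSO∖claimed = {12}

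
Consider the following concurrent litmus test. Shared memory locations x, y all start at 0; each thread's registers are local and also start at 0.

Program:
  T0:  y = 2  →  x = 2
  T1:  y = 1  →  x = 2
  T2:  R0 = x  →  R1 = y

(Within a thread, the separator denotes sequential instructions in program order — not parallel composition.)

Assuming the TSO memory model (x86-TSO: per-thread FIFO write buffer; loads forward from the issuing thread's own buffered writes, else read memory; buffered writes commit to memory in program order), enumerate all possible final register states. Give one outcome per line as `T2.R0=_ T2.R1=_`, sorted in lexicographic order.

outcome vector order: (T2.R0,T2.R1)
|TSO outcomes| = 5

T2.R0=0 T2.R1=0
T2.R0=0 T2.R1=1
T2.R0=0 T2.R1=2
T2.R0=2 T2.R1=1
T2.R0=2 T2.R1=2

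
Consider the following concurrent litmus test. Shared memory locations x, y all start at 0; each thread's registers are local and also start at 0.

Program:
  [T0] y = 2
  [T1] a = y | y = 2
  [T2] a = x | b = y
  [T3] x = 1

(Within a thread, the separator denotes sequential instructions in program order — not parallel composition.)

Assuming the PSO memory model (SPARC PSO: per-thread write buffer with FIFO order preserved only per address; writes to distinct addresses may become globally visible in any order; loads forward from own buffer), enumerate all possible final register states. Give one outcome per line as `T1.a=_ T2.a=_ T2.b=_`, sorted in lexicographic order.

T1.a=0 T2.a=0 T2.b=0
T1.a=0 T2.a=0 T2.b=2
T1.a=0 T2.a=1 T2.b=0
T1.a=0 T2.a=1 T2.b=2
T1.a=2 T2.a=0 T2.b=0
T1.a=2 T2.a=0 T2.b=2
T1.a=2 T2.a=1 T2.b=0
T1.a=2 T2.a=1 T2.b=2

outcome vector order: (T1.a,T2.a,T2.b)
|PSO outcomes| = 8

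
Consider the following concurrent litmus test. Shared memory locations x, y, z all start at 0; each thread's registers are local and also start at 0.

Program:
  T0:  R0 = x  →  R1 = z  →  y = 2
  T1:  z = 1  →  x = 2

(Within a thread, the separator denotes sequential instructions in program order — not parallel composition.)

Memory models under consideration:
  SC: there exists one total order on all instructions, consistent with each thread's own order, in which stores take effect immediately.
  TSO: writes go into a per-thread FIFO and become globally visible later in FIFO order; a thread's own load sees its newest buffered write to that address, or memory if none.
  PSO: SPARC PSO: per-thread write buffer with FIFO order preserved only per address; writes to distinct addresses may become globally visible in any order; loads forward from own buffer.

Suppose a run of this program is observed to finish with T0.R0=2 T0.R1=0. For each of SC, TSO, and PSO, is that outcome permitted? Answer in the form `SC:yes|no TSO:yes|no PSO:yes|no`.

SC:no TSO:no PSO:yes

outcome vector order: (T0.R0,T0.R1)
under SC → (0,0), (0,1), (2,1)
under TSO → (0,0), (0,1), (2,1)
under PSO → (0,0), (0,1), (2,0), (2,1)
target (2,0) ∈ {PSO}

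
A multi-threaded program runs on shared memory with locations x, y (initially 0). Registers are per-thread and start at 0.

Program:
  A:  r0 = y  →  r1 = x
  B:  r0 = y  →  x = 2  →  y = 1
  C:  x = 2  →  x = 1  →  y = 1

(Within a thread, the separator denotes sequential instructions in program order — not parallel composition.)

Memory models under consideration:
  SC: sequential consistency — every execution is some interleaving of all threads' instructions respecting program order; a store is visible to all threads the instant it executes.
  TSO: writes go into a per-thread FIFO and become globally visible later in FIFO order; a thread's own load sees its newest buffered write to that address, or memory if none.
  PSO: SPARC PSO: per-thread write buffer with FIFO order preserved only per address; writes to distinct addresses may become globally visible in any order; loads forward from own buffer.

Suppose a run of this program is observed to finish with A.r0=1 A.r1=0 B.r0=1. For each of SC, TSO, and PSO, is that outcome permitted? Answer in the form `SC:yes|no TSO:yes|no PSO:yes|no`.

outcome vector order: (A.r0,A.r1,B.r0)
[SC] allowed = {0/0/0 0/0/1 0/1/0 0/1/1 0/2/0 0/2/1 1/1/0 1/1/1 1/2/0 1/2/1}
[TSO] allowed = {0/0/0 0/0/1 0/1/0 0/1/1 0/2/0 0/2/1 1/1/0 1/1/1 1/2/0 1/2/1}
[PSO] allowed = {0/0/0 0/0/1 0/1/0 0/1/1 0/2/0 0/2/1 1/0/0 1/0/1 1/1/0 1/1/1 1/2/0 1/2/1}
target 1/0/1 ∈ {PSO}

SC:no TSO:no PSO:yes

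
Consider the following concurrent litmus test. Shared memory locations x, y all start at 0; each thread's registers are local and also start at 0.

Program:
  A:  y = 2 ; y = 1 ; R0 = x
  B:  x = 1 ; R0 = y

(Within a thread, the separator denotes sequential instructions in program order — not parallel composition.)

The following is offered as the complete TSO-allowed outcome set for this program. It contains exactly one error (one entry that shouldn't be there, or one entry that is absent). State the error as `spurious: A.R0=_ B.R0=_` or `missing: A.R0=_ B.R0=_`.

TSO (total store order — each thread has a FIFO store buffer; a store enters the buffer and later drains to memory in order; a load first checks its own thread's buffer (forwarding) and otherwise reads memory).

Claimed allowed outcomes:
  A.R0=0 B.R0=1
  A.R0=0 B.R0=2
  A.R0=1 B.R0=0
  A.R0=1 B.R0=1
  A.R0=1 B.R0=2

missing: A.R0=0 B.R0=0

outcome vector order: (A.R0,B.R0)
TSO (6): 0/0 0/1 0/2 1/0 1/1 1/2
TSO∖claimed = {0/0}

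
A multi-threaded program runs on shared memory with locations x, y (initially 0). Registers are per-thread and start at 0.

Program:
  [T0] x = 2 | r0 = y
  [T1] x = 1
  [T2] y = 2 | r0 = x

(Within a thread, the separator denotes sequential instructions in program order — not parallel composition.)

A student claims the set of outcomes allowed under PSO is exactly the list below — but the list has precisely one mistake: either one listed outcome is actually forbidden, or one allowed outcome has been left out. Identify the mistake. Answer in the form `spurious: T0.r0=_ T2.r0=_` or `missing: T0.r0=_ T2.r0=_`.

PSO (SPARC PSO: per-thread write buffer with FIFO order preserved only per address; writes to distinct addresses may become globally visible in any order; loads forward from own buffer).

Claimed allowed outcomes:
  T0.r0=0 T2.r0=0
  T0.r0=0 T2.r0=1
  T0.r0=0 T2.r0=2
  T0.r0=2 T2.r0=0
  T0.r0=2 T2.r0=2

missing: T0.r0=2 T2.r0=1

outcome vector order: (T0.r0,T2.r0)
PSO (6): <0 0>, <0 1>, <0 2>, <2 0>, <2 1>, <2 2>
PSO∖claimed = {<2 1>}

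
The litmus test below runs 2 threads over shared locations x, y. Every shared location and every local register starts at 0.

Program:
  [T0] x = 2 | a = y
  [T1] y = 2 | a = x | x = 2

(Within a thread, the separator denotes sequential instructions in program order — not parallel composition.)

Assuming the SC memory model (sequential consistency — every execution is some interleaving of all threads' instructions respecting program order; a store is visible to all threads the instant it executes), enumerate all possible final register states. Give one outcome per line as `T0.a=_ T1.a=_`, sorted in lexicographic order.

T0.a=0 T1.a=2
T0.a=2 T1.a=0
T0.a=2 T1.a=2

outcome vector order: (T0.a,T1.a)
|SC outcomes| = 3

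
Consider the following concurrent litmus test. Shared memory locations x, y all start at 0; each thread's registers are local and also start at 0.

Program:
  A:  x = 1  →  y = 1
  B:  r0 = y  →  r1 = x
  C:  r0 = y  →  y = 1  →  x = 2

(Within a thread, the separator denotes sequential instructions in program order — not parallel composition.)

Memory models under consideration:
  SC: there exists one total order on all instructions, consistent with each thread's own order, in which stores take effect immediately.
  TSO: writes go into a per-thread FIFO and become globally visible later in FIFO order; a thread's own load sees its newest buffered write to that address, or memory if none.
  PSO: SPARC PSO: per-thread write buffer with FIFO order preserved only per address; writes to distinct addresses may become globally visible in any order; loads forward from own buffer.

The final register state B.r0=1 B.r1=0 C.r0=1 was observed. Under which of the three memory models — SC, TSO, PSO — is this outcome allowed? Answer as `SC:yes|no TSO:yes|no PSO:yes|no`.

SC:no TSO:no PSO:yes

outcome vector order: (B.r0,B.r1,C.r0)
under SC → (0,0,0) (0,0,1) (0,1,0) (0,1,1) (0,2,0) (0,2,1) (1,0,0) (1,1,0) (1,1,1) (1,2,0) (1,2,1)
under TSO → (0,0,0) (0,0,1) (0,1,0) (0,1,1) (0,2,0) (0,2,1) (1,0,0) (1,1,0) (1,1,1) (1,2,0) (1,2,1)
under PSO → (0,0,0) (0,0,1) (0,1,0) (0,1,1) (0,2,0) (0,2,1) (1,0,0) (1,0,1) (1,1,0) (1,1,1) (1,2,0) (1,2,1)
target (1,0,1) ∈ {PSO}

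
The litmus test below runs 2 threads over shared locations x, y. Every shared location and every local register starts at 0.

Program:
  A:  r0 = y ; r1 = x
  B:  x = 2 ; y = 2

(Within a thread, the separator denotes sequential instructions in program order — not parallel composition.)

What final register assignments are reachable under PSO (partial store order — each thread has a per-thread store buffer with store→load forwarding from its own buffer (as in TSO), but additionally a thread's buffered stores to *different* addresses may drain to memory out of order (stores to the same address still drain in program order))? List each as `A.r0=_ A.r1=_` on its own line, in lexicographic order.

outcome vector order: (A.r0,A.r1)
|PSO outcomes| = 4

A.r0=0 A.r1=0
A.r0=0 A.r1=2
A.r0=2 A.r1=0
A.r0=2 A.r1=2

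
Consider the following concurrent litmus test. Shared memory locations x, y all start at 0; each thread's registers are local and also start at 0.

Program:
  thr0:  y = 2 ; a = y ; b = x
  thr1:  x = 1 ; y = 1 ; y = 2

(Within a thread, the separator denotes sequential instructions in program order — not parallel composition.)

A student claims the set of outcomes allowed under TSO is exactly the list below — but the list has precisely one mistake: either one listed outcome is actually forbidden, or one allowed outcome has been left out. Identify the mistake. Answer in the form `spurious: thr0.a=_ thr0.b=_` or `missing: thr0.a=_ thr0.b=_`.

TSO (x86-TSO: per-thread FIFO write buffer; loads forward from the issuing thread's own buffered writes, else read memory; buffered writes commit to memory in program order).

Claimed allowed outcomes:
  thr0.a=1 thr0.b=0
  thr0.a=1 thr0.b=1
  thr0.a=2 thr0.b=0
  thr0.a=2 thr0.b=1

spurious: thr0.a=1 thr0.b=0

outcome vector order: (thr0.a,thr0.b)
TSO (3): 1/1 2/0 2/1
claimed∖TSO = {1/0}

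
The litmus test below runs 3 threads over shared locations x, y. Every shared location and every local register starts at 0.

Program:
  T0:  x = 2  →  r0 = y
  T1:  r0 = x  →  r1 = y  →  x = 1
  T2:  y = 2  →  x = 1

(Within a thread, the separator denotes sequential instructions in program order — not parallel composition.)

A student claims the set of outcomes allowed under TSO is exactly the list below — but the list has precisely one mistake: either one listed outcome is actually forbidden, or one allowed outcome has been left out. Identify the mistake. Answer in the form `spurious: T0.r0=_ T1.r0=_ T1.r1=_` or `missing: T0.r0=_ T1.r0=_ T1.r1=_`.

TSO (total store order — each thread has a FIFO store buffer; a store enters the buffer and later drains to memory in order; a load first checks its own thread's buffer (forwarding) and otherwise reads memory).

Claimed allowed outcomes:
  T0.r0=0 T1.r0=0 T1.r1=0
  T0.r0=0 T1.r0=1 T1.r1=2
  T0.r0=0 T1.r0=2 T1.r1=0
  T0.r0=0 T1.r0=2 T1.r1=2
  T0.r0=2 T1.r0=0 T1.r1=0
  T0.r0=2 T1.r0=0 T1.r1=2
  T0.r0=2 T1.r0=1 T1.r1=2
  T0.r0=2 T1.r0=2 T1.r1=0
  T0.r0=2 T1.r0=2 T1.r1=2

missing: T0.r0=0 T1.r0=0 T1.r1=2

outcome vector order: (T0.r0,T1.r0,T1.r1)
TSO: 10 outcomes — {<0 0 0>, <0 0 2>, <0 1 2>, <0 2 0>, <0 2 2>, <2 0 0>, <2 0 2>, <2 1 2>, <2 2 0>, <2 2 2>}
TSO∖claimed = {<0 0 2>}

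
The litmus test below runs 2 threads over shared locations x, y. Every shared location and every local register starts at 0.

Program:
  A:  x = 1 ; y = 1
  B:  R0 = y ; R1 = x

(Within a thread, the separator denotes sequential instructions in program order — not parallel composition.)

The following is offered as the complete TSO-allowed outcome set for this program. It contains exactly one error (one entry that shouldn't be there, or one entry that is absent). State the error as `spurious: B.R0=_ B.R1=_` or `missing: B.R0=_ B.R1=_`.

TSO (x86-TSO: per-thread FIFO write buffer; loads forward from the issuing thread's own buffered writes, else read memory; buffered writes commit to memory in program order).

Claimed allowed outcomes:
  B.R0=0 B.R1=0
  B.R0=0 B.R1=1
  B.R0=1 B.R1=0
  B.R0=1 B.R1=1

outcome vector order: (B.R0,B.R1)
under TSO → (0,0) (0,1) (1,1)
claimed∖TSO = {(1,0)}

spurious: B.R0=1 B.R1=0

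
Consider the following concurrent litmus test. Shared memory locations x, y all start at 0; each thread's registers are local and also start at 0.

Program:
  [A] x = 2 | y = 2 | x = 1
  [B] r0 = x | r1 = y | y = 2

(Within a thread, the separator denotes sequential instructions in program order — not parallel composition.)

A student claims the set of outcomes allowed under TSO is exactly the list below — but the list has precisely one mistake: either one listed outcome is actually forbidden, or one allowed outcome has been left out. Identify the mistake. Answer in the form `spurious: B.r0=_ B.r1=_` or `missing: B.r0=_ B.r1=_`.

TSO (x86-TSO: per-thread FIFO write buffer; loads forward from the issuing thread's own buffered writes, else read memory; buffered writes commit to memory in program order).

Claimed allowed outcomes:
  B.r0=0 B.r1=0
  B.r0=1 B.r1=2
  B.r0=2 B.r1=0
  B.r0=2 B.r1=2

outcome vector order: (B.r0,B.r1)
TSO (5): <0 0> <0 2> <1 2> <2 0> <2 2>
TSO∖claimed = {<0 2>}

missing: B.r0=0 B.r1=2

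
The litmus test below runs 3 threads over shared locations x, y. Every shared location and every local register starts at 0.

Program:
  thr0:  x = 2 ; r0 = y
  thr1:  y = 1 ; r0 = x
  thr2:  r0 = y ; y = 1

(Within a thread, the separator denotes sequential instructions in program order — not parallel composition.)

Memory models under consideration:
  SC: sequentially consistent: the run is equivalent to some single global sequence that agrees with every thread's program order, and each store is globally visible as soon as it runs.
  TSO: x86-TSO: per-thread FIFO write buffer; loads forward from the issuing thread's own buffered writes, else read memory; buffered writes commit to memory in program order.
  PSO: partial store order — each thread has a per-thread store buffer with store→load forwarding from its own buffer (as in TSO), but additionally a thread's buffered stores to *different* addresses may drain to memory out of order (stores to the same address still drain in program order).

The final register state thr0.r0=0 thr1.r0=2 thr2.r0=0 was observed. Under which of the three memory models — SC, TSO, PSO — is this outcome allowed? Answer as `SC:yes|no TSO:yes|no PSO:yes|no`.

outcome vector order: (thr0.r0,thr1.r0,thr2.r0)
[SC] allowed = {<0 2 0>, <0 2 1>, <1 0 0>, <1 0 1>, <1 2 0>, <1 2 1>}
[TSO] allowed = {<0 0 0>, <0 0 1>, <0 2 0>, <0 2 1>, <1 0 0>, <1 0 1>, <1 2 0>, <1 2 1>}
[PSO] allowed = {<0 0 0>, <0 0 1>, <0 2 0>, <0 2 1>, <1 0 0>, <1 0 1>, <1 2 0>, <1 2 1>}
target <0 2 0> ∈ {SC,TSO,PSO}

SC:yes TSO:yes PSO:yes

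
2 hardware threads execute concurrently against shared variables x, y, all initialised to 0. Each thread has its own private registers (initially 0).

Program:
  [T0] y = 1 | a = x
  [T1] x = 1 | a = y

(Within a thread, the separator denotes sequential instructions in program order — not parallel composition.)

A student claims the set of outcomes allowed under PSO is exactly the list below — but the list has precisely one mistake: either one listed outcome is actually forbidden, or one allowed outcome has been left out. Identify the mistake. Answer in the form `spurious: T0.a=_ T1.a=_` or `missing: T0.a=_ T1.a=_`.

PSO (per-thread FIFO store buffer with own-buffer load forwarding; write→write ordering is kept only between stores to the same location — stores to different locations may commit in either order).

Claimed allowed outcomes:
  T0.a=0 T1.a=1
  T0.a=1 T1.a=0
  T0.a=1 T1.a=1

outcome vector order: (T0.a,T1.a)
[PSO] allowed = {(0,0); (0,1); (1,0); (1,1)}
PSO∖claimed = {(0,0)}

missing: T0.a=0 T1.a=0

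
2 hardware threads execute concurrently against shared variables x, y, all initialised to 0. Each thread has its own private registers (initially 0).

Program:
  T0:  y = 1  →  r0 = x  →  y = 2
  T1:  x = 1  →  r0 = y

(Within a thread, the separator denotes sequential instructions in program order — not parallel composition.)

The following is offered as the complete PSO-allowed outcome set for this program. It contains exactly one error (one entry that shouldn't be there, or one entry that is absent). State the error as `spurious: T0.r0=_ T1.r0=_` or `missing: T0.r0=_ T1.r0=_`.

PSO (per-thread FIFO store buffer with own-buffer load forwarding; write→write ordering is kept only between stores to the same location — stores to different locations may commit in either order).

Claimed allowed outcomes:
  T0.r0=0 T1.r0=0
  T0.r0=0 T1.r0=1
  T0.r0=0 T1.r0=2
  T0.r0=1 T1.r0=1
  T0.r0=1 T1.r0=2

outcome vector order: (T0.r0,T1.r0)
PSO: 6 outcomes — {(0,0); (0,1); (0,2); (1,0); (1,1); (1,2)}
PSO∖claimed = {(1,0)}

missing: T0.r0=1 T1.r0=0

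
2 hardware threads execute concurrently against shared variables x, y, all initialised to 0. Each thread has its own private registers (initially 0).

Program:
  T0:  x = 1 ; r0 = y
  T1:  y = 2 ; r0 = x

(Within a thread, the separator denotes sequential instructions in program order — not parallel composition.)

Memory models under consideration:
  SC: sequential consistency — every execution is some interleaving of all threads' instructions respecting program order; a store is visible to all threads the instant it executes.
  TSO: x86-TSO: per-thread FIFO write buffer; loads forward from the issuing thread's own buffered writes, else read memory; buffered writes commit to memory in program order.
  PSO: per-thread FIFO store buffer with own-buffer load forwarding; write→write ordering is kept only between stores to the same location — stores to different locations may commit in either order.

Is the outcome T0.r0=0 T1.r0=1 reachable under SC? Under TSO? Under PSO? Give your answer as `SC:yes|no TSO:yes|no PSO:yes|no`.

SC:yes TSO:yes PSO:yes

outcome vector order: (T0.r0,T1.r0)
[SC] allowed = {01, 20, 21}
[TSO] allowed = {00, 01, 20, 21}
[PSO] allowed = {00, 01, 20, 21}
target 01 ∈ {SC,TSO,PSO}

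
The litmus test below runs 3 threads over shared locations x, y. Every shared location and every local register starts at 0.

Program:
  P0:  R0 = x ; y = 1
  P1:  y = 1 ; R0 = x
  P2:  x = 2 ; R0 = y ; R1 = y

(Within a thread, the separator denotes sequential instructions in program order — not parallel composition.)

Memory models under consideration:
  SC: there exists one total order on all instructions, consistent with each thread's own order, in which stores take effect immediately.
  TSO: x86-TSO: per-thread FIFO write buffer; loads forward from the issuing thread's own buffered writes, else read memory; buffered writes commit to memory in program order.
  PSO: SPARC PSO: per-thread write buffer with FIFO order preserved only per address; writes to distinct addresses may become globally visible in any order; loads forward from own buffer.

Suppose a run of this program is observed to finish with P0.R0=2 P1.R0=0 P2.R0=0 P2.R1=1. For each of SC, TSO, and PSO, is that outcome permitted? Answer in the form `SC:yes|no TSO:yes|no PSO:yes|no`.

outcome vector order: (P0.R0,P1.R0,P2.R0,P2.R1)
[SC] allowed = {(0,0,1,1), (0,2,0,0), (0,2,0,1), (0,2,1,1), (2,0,1,1), (2,2,0,0), (2,2,0,1), (2,2,1,1)}
[TSO] allowed = {(0,0,0,0), (0,0,0,1), (0,0,1,1), (0,2,0,0), (0,2,0,1), (0,2,1,1), (2,0,0,0), (2,0,0,1), (2,0,1,1), (2,2,0,0), (2,2,0,1), (2,2,1,1)}
[PSO] allowed = {(0,0,0,0), (0,0,0,1), (0,0,1,1), (0,2,0,0), (0,2,0,1), (0,2,1,1), (2,0,0,0), (2,0,0,1), (2,0,1,1), (2,2,0,0), (2,2,0,1), (2,2,1,1)}
target (2,0,0,1) ∈ {TSO,PSO}

SC:no TSO:yes PSO:yes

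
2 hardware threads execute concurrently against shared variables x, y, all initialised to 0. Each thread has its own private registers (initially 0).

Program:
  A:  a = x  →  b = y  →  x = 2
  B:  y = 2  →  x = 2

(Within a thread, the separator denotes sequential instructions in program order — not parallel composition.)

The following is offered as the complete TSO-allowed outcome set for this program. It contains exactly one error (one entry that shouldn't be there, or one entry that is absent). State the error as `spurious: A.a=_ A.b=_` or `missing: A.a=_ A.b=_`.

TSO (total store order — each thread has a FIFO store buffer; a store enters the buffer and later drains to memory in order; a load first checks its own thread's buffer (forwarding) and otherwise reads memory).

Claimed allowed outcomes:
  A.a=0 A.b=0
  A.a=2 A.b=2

outcome vector order: (A.a,A.b)
[TSO] allowed = {(0,0); (0,2); (2,2)}
TSO∖claimed = {(0,2)}

missing: A.a=0 A.b=2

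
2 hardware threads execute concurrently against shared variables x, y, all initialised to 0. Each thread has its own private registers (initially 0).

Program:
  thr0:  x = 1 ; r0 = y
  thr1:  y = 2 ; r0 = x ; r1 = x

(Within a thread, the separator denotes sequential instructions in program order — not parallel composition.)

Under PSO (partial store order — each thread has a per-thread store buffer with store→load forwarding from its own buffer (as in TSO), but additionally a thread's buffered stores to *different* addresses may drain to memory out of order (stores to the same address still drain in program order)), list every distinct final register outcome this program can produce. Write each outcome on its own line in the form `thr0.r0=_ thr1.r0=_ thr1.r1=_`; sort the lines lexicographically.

thr0.r0=0 thr1.r0=0 thr1.r1=0
thr0.r0=0 thr1.r0=0 thr1.r1=1
thr0.r0=0 thr1.r0=1 thr1.r1=1
thr0.r0=2 thr1.r0=0 thr1.r1=0
thr0.r0=2 thr1.r0=0 thr1.r1=1
thr0.r0=2 thr1.r0=1 thr1.r1=1

outcome vector order: (thr0.r0,thr1.r0,thr1.r1)
|PSO outcomes| = 6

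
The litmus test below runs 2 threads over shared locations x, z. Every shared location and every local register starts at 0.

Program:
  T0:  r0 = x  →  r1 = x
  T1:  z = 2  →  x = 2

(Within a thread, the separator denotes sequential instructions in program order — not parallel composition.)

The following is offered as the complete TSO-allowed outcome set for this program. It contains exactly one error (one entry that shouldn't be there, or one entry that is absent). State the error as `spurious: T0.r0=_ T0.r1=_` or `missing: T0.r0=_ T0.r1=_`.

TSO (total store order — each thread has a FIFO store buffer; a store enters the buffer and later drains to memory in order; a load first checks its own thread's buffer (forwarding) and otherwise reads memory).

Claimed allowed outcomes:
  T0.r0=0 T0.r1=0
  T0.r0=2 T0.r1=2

outcome vector order: (T0.r0,T0.r1)
TSO: 3 outcomes — {<0 0>, <0 2>, <2 2>}
TSO∖claimed = {<0 2>}

missing: T0.r0=0 T0.r1=2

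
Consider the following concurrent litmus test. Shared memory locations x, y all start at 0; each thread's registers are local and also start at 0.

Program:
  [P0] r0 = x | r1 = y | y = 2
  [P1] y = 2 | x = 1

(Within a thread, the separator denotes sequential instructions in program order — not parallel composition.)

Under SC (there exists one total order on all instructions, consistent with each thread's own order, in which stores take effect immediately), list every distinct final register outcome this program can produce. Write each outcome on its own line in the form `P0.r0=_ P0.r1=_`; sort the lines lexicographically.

outcome vector order: (P0.r0,P0.r1)
|SC outcomes| = 3

P0.r0=0 P0.r1=0
P0.r0=0 P0.r1=2
P0.r0=1 P0.r1=2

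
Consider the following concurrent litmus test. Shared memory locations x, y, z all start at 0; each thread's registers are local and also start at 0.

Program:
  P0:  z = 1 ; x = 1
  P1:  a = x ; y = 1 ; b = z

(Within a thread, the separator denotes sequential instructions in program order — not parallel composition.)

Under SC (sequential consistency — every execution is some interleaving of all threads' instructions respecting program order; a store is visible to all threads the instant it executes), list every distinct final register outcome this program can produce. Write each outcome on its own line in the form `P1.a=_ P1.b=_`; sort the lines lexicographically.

P1.a=0 P1.b=0
P1.a=0 P1.b=1
P1.a=1 P1.b=1

outcome vector order: (P1.a,P1.b)
|SC outcomes| = 3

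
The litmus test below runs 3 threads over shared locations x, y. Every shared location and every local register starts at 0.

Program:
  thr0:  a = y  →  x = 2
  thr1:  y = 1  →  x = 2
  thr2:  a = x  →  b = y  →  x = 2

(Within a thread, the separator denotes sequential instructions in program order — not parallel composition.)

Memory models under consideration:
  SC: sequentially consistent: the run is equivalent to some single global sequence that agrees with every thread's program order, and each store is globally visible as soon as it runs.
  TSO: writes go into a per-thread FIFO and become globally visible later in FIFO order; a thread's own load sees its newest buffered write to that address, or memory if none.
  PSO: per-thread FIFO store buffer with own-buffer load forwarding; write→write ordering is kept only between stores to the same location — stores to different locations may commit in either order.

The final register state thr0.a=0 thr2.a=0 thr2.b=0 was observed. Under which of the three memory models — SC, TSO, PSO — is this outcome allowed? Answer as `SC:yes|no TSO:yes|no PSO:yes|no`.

SC:yes TSO:yes PSO:yes

outcome vector order: (thr0.a,thr2.a,thr2.b)
[SC] allowed = {000; 001; 020; 021; 100; 101; 121}
[TSO] allowed = {000; 001; 020; 021; 100; 101; 121}
[PSO] allowed = {000; 001; 020; 021; 100; 101; 120; 121}
target 000 ∈ {SC,TSO,PSO}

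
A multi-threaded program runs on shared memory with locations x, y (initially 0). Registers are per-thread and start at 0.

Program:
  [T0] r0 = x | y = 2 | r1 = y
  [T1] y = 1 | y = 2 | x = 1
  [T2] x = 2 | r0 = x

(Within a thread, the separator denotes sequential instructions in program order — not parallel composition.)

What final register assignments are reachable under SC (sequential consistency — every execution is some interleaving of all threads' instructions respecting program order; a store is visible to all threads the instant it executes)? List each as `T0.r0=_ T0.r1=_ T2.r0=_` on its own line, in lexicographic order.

T0.r0=0 T0.r1=1 T2.r0=1
T0.r0=0 T0.r1=1 T2.r0=2
T0.r0=0 T0.r1=2 T2.r0=1
T0.r0=0 T0.r1=2 T2.r0=2
T0.r0=1 T0.r1=2 T2.r0=1
T0.r0=1 T0.r1=2 T2.r0=2
T0.r0=2 T0.r1=1 T2.r0=1
T0.r0=2 T0.r1=1 T2.r0=2
T0.r0=2 T0.r1=2 T2.r0=1
T0.r0=2 T0.r1=2 T2.r0=2

outcome vector order: (T0.r0,T0.r1,T2.r0)
|SC outcomes| = 10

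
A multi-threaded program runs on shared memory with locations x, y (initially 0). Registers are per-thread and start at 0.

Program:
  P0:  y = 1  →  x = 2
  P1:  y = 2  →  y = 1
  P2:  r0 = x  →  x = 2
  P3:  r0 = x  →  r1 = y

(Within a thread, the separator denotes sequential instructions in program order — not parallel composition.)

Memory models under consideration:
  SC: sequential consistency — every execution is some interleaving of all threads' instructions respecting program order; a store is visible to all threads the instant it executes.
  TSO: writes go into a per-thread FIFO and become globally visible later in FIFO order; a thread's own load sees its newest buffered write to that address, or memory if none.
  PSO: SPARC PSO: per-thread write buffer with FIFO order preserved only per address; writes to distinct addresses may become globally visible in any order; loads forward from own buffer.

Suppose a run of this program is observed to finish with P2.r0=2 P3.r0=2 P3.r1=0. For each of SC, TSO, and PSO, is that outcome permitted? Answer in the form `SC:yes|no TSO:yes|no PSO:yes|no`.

SC:no TSO:no PSO:yes

outcome vector order: (P2.r0,P3.r0,P3.r1)
[SC] allowed = {(0,0,0), (0,0,1), (0,0,2), (0,2,0), (0,2,1), (0,2,2), (2,0,0), (2,0,1), (2,0,2), (2,2,1), (2,2,2)}
[TSO] allowed = {(0,0,0), (0,0,1), (0,0,2), (0,2,0), (0,2,1), (0,2,2), (2,0,0), (2,0,1), (2,0,2), (2,2,1), (2,2,2)}
[PSO] allowed = {(0,0,0), (0,0,1), (0,0,2), (0,2,0), (0,2,1), (0,2,2), (2,0,0), (2,0,1), (2,0,2), (2,2,0), (2,2,1), (2,2,2)}
target (2,2,0) ∈ {PSO}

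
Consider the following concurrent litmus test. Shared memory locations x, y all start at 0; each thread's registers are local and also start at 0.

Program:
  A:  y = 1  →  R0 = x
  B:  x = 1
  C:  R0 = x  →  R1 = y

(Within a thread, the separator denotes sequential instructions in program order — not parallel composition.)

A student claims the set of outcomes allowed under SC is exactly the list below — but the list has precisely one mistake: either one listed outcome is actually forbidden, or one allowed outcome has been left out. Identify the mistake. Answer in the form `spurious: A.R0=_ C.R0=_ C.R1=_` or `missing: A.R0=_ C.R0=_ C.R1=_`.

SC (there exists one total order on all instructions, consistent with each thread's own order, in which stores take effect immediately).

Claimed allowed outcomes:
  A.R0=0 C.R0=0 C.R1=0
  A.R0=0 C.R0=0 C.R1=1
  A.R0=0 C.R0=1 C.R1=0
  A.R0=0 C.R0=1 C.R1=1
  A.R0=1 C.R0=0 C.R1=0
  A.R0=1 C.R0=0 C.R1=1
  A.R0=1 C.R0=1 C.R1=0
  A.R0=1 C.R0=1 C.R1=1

spurious: A.R0=0 C.R0=1 C.R1=0

outcome vector order: (A.R0,C.R0,C.R1)
SC (7): (0,0,0); (0,0,1); (0,1,1); (1,0,0); (1,0,1); (1,1,0); (1,1,1)
claimed∖SC = {(0,1,0)}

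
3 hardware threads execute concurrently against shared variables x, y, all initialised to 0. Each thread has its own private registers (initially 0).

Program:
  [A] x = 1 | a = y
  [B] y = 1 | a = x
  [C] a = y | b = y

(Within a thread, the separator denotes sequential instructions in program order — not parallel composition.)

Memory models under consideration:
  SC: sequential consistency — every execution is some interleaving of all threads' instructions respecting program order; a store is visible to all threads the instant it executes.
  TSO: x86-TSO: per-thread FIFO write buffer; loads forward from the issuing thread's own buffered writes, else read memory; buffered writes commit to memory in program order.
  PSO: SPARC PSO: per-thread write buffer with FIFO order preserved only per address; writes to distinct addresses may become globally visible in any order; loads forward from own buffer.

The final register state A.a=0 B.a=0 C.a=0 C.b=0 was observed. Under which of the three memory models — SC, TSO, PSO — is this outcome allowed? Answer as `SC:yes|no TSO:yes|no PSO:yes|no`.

outcome vector order: (A.a,B.a,C.a,C.b)
[SC] allowed = {(0,1,0,0); (0,1,0,1); (0,1,1,1); (1,0,0,0); (1,0,0,1); (1,0,1,1); (1,1,0,0); (1,1,0,1); (1,1,1,1)}
[TSO] allowed = {(0,0,0,0); (0,0,0,1); (0,0,1,1); (0,1,0,0); (0,1,0,1); (0,1,1,1); (1,0,0,0); (1,0,0,1); (1,0,1,1); (1,1,0,0); (1,1,0,1); (1,1,1,1)}
[PSO] allowed = {(0,0,0,0); (0,0,0,1); (0,0,1,1); (0,1,0,0); (0,1,0,1); (0,1,1,1); (1,0,0,0); (1,0,0,1); (1,0,1,1); (1,1,0,0); (1,1,0,1); (1,1,1,1)}
target (0,0,0,0) ∈ {TSO,PSO}

SC:no TSO:yes PSO:yes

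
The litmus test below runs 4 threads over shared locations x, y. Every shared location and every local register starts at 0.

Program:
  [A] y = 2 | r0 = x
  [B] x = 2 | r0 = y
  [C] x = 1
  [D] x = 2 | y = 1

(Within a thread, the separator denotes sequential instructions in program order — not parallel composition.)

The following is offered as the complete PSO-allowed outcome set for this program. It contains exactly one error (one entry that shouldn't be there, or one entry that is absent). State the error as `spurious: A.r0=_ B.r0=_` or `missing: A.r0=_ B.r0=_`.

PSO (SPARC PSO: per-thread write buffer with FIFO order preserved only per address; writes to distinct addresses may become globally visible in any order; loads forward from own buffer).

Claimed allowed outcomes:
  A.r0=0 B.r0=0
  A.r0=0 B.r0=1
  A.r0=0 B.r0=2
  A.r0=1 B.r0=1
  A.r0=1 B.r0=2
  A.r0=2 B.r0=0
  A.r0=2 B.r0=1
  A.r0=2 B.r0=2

missing: A.r0=1 B.r0=0

outcome vector order: (A.r0,B.r0)
PSO (9): 00, 01, 02, 10, 11, 12, 20, 21, 22
PSO∖claimed = {10}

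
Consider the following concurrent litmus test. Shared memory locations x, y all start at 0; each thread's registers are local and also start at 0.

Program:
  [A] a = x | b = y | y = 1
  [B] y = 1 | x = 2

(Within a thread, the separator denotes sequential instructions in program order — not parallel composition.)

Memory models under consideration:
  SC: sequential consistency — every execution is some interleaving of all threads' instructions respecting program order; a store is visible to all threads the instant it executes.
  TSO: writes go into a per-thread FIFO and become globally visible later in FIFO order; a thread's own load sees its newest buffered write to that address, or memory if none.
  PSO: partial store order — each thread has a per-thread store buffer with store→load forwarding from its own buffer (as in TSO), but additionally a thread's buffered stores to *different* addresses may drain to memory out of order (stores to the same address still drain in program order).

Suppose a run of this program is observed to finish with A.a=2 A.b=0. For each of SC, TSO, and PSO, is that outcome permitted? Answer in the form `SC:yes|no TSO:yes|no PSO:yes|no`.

outcome vector order: (A.a,A.b)
SC (3): 00, 01, 21
TSO (3): 00, 01, 21
PSO (4): 00, 01, 20, 21
target 20 ∈ {PSO}

SC:no TSO:no PSO:yes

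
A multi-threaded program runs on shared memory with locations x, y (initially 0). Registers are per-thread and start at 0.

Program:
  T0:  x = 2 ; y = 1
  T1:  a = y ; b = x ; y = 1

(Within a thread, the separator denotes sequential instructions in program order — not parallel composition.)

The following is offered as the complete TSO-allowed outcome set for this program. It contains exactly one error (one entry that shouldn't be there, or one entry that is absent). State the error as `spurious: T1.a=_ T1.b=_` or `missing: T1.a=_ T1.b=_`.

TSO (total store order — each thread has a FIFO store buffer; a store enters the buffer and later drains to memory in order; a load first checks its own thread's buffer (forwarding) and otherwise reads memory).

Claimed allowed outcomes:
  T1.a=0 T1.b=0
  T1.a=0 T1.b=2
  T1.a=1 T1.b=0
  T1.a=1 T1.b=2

outcome vector order: (T1.a,T1.b)
[TSO] allowed = {<0 0> <0 2> <1 2>}
claimed∖TSO = {<1 0>}

spurious: T1.a=1 T1.b=0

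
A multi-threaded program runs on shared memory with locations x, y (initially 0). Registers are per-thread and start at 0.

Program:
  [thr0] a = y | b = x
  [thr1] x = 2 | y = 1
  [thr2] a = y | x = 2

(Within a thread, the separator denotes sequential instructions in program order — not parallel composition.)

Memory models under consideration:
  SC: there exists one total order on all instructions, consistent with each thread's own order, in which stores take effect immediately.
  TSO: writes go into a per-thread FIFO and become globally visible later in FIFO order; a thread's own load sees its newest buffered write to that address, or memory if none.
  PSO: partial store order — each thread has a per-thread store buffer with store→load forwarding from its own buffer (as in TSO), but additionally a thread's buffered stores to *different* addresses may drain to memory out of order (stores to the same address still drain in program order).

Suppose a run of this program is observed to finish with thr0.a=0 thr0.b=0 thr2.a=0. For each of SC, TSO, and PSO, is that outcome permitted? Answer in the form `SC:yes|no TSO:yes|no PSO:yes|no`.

SC:yes TSO:yes PSO:yes

outcome vector order: (thr0.a,thr0.b,thr2.a)
under SC → 000 001 020 021 120 121
under TSO → 000 001 020 021 120 121
under PSO → 000 001 020 021 100 101 120 121
target 000 ∈ {SC,TSO,PSO}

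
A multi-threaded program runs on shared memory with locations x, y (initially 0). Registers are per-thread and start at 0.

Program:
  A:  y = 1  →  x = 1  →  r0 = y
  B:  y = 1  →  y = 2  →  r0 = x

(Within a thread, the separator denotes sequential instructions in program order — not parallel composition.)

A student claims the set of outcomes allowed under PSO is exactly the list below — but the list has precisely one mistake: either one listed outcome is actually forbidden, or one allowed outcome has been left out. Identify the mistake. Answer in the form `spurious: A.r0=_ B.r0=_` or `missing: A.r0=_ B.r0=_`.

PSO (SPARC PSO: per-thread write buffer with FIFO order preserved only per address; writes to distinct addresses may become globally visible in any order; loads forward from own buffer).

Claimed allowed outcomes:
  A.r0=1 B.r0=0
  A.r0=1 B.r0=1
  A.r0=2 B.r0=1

outcome vector order: (A.r0,B.r0)
[PSO] allowed = {<1 0>; <1 1>; <2 0>; <2 1>}
PSO∖claimed = {<2 0>}

missing: A.r0=2 B.r0=0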